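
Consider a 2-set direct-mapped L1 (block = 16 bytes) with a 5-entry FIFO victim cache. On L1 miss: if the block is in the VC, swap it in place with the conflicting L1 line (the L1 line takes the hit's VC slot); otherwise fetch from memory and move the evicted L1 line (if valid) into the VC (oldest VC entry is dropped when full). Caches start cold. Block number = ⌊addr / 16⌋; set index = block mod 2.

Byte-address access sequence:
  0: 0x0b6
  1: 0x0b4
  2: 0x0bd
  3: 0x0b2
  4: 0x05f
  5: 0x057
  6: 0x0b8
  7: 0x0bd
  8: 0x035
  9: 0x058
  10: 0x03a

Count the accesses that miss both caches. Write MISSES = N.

MISSES = 3

#0 0xb6→b11/s1 MISS; vc=[]
#1 0xb4→b11/s1 L1-HIT; vc=[]
#2 0xbd→b11/s1 L1-HIT; vc=[]
#3 0xb2→b11/s1 L1-HIT; vc=[]
#4 0x5f→b5/s1 MISS; vc=[11]
#5 0x57→b5/s1 L1-HIT; vc=[11]
#6 0xb8→b11/s1 VC-HIT; vc=[5]
#7 0xbd→b11/s1 L1-HIT; vc=[5]
#8 0x35→b3/s1 MISS; vc=[5,11]
#9 0x58→b5/s1 VC-HIT; vc=[3,11]
#10 0x3a→b3/s1 VC-HIT; vc=[5,11]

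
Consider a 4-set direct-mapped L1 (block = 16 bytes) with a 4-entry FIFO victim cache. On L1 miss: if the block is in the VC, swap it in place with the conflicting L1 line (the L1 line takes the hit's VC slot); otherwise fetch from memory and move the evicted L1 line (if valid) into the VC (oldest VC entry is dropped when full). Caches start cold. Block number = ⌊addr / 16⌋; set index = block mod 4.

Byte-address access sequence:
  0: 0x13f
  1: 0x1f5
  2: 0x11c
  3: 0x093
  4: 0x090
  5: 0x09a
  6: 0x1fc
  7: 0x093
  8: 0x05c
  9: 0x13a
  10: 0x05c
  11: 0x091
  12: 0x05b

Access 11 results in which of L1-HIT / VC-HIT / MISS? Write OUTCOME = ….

OUTCOME = VC-HIT

0: 0x13f (blk 19, set 3) → MISS  vc=[]
1: 0x1f5 (blk 31, set 3) → MISS  vc=[19]
2: 0x11c (blk 17, set 1) → MISS  vc=[19]
3: 0x93 (blk 9, set 1) → MISS  vc=[19, 17]
4: 0x90 (blk 9, set 1) → L1-HIT  vc=[19, 17]
5: 0x9a (blk 9, set 1) → L1-HIT  vc=[19, 17]
6: 0x1fc (blk 31, set 3) → L1-HIT  vc=[19, 17]
7: 0x93 (blk 9, set 1) → L1-HIT  vc=[19, 17]
8: 0x5c (blk 5, set 1) → MISS  vc=[19, 17, 9]
9: 0x13a (blk 19, set 3) → VC-HIT  vc=[31, 17, 9]
10: 0x5c (blk 5, set 1) → L1-HIT  vc=[31, 17, 9]
11: 0x91 (blk 9, set 1) → VC-HIT  vc=[31, 17, 5]
12: 0x5b (blk 5, set 1) → VC-HIT  vc=[31, 17, 9]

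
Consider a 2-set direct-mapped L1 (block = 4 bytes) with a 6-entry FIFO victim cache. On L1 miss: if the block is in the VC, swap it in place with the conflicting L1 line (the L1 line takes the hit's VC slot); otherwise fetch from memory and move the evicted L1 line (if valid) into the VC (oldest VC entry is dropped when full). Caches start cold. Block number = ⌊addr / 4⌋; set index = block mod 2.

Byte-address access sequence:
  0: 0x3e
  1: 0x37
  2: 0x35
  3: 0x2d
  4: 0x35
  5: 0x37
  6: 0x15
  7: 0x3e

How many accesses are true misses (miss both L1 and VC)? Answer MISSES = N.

MISSES = 4

#0 0x3e→b15/s1 MISS; vc=[]
#1 0x37→b13/s1 MISS; vc=[15]
#2 0x35→b13/s1 L1-HIT; vc=[15]
#3 0x2d→b11/s1 MISS; vc=[15,13]
#4 0x35→b13/s1 VC-HIT; vc=[15,11]
#5 0x37→b13/s1 L1-HIT; vc=[15,11]
#6 0x15→b5/s1 MISS; vc=[15,11,13]
#7 0x3e→b15/s1 VC-HIT; vc=[5,11,13]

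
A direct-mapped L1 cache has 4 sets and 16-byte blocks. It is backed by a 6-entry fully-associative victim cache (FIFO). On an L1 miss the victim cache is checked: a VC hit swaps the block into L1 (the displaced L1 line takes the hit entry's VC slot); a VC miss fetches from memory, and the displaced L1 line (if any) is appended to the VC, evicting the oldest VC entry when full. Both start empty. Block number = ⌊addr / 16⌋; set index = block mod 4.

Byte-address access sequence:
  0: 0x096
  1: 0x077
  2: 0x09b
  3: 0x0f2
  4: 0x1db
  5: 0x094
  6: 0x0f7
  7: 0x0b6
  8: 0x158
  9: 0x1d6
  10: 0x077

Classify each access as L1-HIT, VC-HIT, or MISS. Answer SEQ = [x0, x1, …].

SEQ = [MISS, MISS, L1-HIT, MISS, MISS, VC-HIT, L1-HIT, MISS, MISS, VC-HIT, VC-HIT]

  [0] addr=0x96 blk=9 s=1: MISS | VC []
  [1] addr=0x77 blk=7 s=3: MISS | VC []
  [2] addr=0x9b blk=9 s=1: L1-HIT | VC []
  [3] addr=0xf2 blk=15 s=3: MISS | VC [7]
  [4] addr=0x1db blk=29 s=1: MISS | VC [7, 9]
  [5] addr=0x94 blk=9 s=1: VC-HIT | VC [7, 29]
  [6] addr=0xf7 blk=15 s=3: L1-HIT | VC [7, 29]
  [7] addr=0xb6 blk=11 s=3: MISS | VC [7, 29, 15]
  [8] addr=0x158 blk=21 s=1: MISS | VC [7, 29, 15, 9]
  [9] addr=0x1d6 blk=29 s=1: VC-HIT | VC [7, 21, 15, 9]
  [10] addr=0x77 blk=7 s=3: VC-HIT | VC [11, 21, 15, 9]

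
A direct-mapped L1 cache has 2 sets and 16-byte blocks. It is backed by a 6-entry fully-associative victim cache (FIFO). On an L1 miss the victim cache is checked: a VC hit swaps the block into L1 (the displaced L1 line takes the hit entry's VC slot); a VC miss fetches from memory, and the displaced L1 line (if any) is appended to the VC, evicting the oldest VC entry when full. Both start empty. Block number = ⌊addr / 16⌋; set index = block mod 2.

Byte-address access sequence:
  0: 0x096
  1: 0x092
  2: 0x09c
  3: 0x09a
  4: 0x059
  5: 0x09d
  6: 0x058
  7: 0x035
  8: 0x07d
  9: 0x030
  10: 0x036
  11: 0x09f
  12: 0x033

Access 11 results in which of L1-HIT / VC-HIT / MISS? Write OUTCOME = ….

OUTCOME = VC-HIT

  [0] addr=0x96 blk=9 s=1: MISS | VC []
  [1] addr=0x92 blk=9 s=1: L1-HIT | VC []
  [2] addr=0x9c blk=9 s=1: L1-HIT | VC []
  [3] addr=0x9a blk=9 s=1: L1-HIT | VC []
  [4] addr=0x59 blk=5 s=1: MISS | VC [9]
  [5] addr=0x9d blk=9 s=1: VC-HIT | VC [5]
  [6] addr=0x58 blk=5 s=1: VC-HIT | VC [9]
  [7] addr=0x35 blk=3 s=1: MISS | VC [9, 5]
  [8] addr=0x7d blk=7 s=1: MISS | VC [9, 5, 3]
  [9] addr=0x30 blk=3 s=1: VC-HIT | VC [9, 5, 7]
  [10] addr=0x36 blk=3 s=1: L1-HIT | VC [9, 5, 7]
  [11] addr=0x9f blk=9 s=1: VC-HIT | VC [3, 5, 7]
  [12] addr=0x33 blk=3 s=1: VC-HIT | VC [9, 5, 7]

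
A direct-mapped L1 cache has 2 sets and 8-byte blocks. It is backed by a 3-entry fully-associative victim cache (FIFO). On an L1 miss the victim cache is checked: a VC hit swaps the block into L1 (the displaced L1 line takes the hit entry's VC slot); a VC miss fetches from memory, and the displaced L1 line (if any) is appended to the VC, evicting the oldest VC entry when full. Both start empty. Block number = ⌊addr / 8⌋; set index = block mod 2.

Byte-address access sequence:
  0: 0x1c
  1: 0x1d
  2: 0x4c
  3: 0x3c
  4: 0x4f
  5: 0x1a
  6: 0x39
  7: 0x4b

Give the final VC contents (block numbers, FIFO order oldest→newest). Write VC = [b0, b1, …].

VC = [7, 3]

  [0] addr=0x1c blk=3 s=1: MISS | VC []
  [1] addr=0x1d blk=3 s=1: L1-HIT | VC []
  [2] addr=0x4c blk=9 s=1: MISS | VC [3]
  [3] addr=0x3c blk=7 s=1: MISS | VC [3, 9]
  [4] addr=0x4f blk=9 s=1: VC-HIT | VC [3, 7]
  [5] addr=0x1a blk=3 s=1: VC-HIT | VC [9, 7]
  [6] addr=0x39 blk=7 s=1: VC-HIT | VC [9, 3]
  [7] addr=0x4b blk=9 s=1: VC-HIT | VC [7, 3]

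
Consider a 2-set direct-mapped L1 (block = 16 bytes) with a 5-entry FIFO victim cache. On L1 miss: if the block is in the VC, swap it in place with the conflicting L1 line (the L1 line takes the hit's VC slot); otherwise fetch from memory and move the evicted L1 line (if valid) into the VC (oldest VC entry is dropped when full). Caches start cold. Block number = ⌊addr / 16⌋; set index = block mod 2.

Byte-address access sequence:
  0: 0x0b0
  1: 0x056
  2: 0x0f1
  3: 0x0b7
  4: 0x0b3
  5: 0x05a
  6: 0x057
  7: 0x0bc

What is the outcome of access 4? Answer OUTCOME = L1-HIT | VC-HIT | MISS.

#0 0xb0→b11/s1 MISS; vc=[]
#1 0x56→b5/s1 MISS; vc=[11]
#2 0xf1→b15/s1 MISS; vc=[11,5]
#3 0xb7→b11/s1 VC-HIT; vc=[15,5]
#4 0xb3→b11/s1 L1-HIT; vc=[15,5]
#5 0x5a→b5/s1 VC-HIT; vc=[15,11]
#6 0x57→b5/s1 L1-HIT; vc=[15,11]
#7 0xbc→b11/s1 VC-HIT; vc=[15,5]

OUTCOME = L1-HIT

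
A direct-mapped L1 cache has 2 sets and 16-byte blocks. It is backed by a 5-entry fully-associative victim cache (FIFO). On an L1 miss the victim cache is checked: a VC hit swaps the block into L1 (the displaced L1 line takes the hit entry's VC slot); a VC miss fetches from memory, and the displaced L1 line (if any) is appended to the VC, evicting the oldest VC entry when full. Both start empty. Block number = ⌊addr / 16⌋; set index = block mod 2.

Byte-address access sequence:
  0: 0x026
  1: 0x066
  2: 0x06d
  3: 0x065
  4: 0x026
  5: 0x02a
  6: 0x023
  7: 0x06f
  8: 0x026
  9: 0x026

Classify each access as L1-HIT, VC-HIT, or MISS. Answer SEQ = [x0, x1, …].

#0 0x26→b2/s0 MISS; vc=[]
#1 0x66→b6/s0 MISS; vc=[2]
#2 0x6d→b6/s0 L1-HIT; vc=[2]
#3 0x65→b6/s0 L1-HIT; vc=[2]
#4 0x26→b2/s0 VC-HIT; vc=[6]
#5 0x2a→b2/s0 L1-HIT; vc=[6]
#6 0x23→b2/s0 L1-HIT; vc=[6]
#7 0x6f→b6/s0 VC-HIT; vc=[2]
#8 0x26→b2/s0 VC-HIT; vc=[6]
#9 0x26→b2/s0 L1-HIT; vc=[6]

SEQ = [MISS, MISS, L1-HIT, L1-HIT, VC-HIT, L1-HIT, L1-HIT, VC-HIT, VC-HIT, L1-HIT]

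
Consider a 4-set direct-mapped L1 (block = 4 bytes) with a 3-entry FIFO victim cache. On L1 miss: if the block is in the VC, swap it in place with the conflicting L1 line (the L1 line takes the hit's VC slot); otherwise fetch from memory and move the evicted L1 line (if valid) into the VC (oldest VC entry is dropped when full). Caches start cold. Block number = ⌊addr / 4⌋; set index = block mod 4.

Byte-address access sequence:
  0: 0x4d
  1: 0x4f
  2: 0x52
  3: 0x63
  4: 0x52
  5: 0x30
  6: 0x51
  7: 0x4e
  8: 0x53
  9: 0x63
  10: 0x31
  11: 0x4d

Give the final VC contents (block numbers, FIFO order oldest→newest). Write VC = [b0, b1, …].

VC = [20, 24]

0: 0x4d (blk 19, set 3) → MISS  vc=[]
1: 0x4f (blk 19, set 3) → L1-HIT  vc=[]
2: 0x52 (blk 20, set 0) → MISS  vc=[]
3: 0x63 (blk 24, set 0) → MISS  vc=[20]
4: 0x52 (blk 20, set 0) → VC-HIT  vc=[24]
5: 0x30 (blk 12, set 0) → MISS  vc=[24, 20]
6: 0x51 (blk 20, set 0) → VC-HIT  vc=[24, 12]
7: 0x4e (blk 19, set 3) → L1-HIT  vc=[24, 12]
8: 0x53 (blk 20, set 0) → L1-HIT  vc=[24, 12]
9: 0x63 (blk 24, set 0) → VC-HIT  vc=[20, 12]
10: 0x31 (blk 12, set 0) → VC-HIT  vc=[20, 24]
11: 0x4d (blk 19, set 3) → L1-HIT  vc=[20, 24]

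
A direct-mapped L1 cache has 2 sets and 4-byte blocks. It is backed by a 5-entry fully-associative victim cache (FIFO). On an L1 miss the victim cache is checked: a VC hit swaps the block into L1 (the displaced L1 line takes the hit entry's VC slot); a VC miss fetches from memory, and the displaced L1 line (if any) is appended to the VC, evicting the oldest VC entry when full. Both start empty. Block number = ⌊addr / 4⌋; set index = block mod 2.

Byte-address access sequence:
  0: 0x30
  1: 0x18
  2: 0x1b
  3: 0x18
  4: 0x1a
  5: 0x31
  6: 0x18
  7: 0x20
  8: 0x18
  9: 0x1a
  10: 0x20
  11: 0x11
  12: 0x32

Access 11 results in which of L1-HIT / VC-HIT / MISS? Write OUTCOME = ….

OUTCOME = MISS

  [0] addr=0x30 blk=12 s=0: MISS | VC []
  [1] addr=0x18 blk=6 s=0: MISS | VC [12]
  [2] addr=0x1b blk=6 s=0: L1-HIT | VC [12]
  [3] addr=0x18 blk=6 s=0: L1-HIT | VC [12]
  [4] addr=0x1a blk=6 s=0: L1-HIT | VC [12]
  [5] addr=0x31 blk=12 s=0: VC-HIT | VC [6]
  [6] addr=0x18 blk=6 s=0: VC-HIT | VC [12]
  [7] addr=0x20 blk=8 s=0: MISS | VC [12, 6]
  [8] addr=0x18 blk=6 s=0: VC-HIT | VC [12, 8]
  [9] addr=0x1a blk=6 s=0: L1-HIT | VC [12, 8]
  [10] addr=0x20 blk=8 s=0: VC-HIT | VC [12, 6]
  [11] addr=0x11 blk=4 s=0: MISS | VC [12, 6, 8]
  [12] addr=0x32 blk=12 s=0: VC-HIT | VC [4, 6, 8]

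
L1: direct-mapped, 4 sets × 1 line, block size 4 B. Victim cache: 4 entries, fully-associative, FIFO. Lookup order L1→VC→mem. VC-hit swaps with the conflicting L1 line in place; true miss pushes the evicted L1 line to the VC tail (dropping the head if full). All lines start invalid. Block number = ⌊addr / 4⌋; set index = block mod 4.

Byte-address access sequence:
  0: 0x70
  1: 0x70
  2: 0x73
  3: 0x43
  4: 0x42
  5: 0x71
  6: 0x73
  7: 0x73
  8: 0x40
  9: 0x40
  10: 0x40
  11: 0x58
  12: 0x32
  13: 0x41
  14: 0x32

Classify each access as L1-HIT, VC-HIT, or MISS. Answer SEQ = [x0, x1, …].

SEQ = [MISS, L1-HIT, L1-HIT, MISS, L1-HIT, VC-HIT, L1-HIT, L1-HIT, VC-HIT, L1-HIT, L1-HIT, MISS, MISS, VC-HIT, VC-HIT]

0: 0x70 (blk 28, set 0) → MISS  vc=[]
1: 0x70 (blk 28, set 0) → L1-HIT  vc=[]
2: 0x73 (blk 28, set 0) → L1-HIT  vc=[]
3: 0x43 (blk 16, set 0) → MISS  vc=[28]
4: 0x42 (blk 16, set 0) → L1-HIT  vc=[28]
5: 0x71 (blk 28, set 0) → VC-HIT  vc=[16]
6: 0x73 (blk 28, set 0) → L1-HIT  vc=[16]
7: 0x73 (blk 28, set 0) → L1-HIT  vc=[16]
8: 0x40 (blk 16, set 0) → VC-HIT  vc=[28]
9: 0x40 (blk 16, set 0) → L1-HIT  vc=[28]
10: 0x40 (blk 16, set 0) → L1-HIT  vc=[28]
11: 0x58 (blk 22, set 2) → MISS  vc=[28]
12: 0x32 (blk 12, set 0) → MISS  vc=[28, 16]
13: 0x41 (blk 16, set 0) → VC-HIT  vc=[28, 12]
14: 0x32 (blk 12, set 0) → VC-HIT  vc=[28, 16]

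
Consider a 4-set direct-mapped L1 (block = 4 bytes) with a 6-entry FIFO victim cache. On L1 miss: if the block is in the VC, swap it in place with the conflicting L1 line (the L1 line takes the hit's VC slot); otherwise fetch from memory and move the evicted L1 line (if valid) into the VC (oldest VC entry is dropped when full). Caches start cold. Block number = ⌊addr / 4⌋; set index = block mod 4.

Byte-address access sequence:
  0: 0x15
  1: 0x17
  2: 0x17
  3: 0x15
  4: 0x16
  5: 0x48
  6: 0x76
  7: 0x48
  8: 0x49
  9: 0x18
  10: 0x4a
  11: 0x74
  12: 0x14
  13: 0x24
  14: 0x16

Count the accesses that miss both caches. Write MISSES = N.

  [0] addr=0x15 blk=5 s=1: MISS | VC []
  [1] addr=0x17 blk=5 s=1: L1-HIT | VC []
  [2] addr=0x17 blk=5 s=1: L1-HIT | VC []
  [3] addr=0x15 blk=5 s=1: L1-HIT | VC []
  [4] addr=0x16 blk=5 s=1: L1-HIT | VC []
  [5] addr=0x48 blk=18 s=2: MISS | VC []
  [6] addr=0x76 blk=29 s=1: MISS | VC [5]
  [7] addr=0x48 blk=18 s=2: L1-HIT | VC [5]
  [8] addr=0x49 blk=18 s=2: L1-HIT | VC [5]
  [9] addr=0x18 blk=6 s=2: MISS | VC [5, 18]
  [10] addr=0x4a blk=18 s=2: VC-HIT | VC [5, 6]
  [11] addr=0x74 blk=29 s=1: L1-HIT | VC [5, 6]
  [12] addr=0x14 blk=5 s=1: VC-HIT | VC [29, 6]
  [13] addr=0x24 blk=9 s=1: MISS | VC [29, 6, 5]
  [14] addr=0x16 blk=5 s=1: VC-HIT | VC [29, 6, 9]

MISSES = 5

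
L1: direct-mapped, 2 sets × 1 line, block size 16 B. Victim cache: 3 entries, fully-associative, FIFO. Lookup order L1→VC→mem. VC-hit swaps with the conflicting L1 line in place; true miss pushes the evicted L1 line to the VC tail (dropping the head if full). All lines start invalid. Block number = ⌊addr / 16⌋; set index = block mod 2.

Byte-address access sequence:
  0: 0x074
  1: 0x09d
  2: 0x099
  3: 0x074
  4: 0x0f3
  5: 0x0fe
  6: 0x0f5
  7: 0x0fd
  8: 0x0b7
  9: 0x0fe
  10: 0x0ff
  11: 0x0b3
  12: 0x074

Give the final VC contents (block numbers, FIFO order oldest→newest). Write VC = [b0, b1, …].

  [0] addr=0x74 blk=7 s=1: MISS | VC []
  [1] addr=0x9d blk=9 s=1: MISS | VC [7]
  [2] addr=0x99 blk=9 s=1: L1-HIT | VC [7]
  [3] addr=0x74 blk=7 s=1: VC-HIT | VC [9]
  [4] addr=0xf3 blk=15 s=1: MISS | VC [9, 7]
  [5] addr=0xfe blk=15 s=1: L1-HIT | VC [9, 7]
  [6] addr=0xf5 blk=15 s=1: L1-HIT | VC [9, 7]
  [7] addr=0xfd blk=15 s=1: L1-HIT | VC [9, 7]
  [8] addr=0xb7 blk=11 s=1: MISS | VC [9, 7, 15]
  [9] addr=0xfe blk=15 s=1: VC-HIT | VC [9, 7, 11]
  [10] addr=0xff blk=15 s=1: L1-HIT | VC [9, 7, 11]
  [11] addr=0xb3 blk=11 s=1: VC-HIT | VC [9, 7, 15]
  [12] addr=0x74 blk=7 s=1: VC-HIT | VC [9, 11, 15]

VC = [9, 11, 15]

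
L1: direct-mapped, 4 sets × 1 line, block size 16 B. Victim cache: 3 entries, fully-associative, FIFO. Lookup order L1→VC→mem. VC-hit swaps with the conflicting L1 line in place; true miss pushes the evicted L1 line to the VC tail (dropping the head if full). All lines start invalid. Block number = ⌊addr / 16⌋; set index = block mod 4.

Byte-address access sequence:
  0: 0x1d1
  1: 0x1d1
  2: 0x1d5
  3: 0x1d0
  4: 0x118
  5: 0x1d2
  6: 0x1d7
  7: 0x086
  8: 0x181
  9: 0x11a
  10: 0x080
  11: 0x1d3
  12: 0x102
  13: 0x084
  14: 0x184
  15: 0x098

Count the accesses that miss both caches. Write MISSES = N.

  [0] addr=0x1d1 blk=29 s=1: MISS | VC []
  [1] addr=0x1d1 blk=29 s=1: L1-HIT | VC []
  [2] addr=0x1d5 blk=29 s=1: L1-HIT | VC []
  [3] addr=0x1d0 blk=29 s=1: L1-HIT | VC []
  [4] addr=0x118 blk=17 s=1: MISS | VC [29]
  [5] addr=0x1d2 blk=29 s=1: VC-HIT | VC [17]
  [6] addr=0x1d7 blk=29 s=1: L1-HIT | VC [17]
  [7] addr=0x86 blk=8 s=0: MISS | VC [17]
  [8] addr=0x181 blk=24 s=0: MISS | VC [17, 8]
  [9] addr=0x11a blk=17 s=1: VC-HIT | VC [29, 8]
  [10] addr=0x80 blk=8 s=0: VC-HIT | VC [29, 24]
  [11] addr=0x1d3 blk=29 s=1: VC-HIT | VC [17, 24]
  [12] addr=0x102 blk=16 s=0: MISS | VC [17, 24, 8]
  [13] addr=0x84 blk=8 s=0: VC-HIT | VC [17, 24, 16]
  [14] addr=0x184 blk=24 s=0: VC-HIT | VC [17, 8, 16]
  [15] addr=0x98 blk=9 s=1: MISS | VC [8, 16, 29]

MISSES = 6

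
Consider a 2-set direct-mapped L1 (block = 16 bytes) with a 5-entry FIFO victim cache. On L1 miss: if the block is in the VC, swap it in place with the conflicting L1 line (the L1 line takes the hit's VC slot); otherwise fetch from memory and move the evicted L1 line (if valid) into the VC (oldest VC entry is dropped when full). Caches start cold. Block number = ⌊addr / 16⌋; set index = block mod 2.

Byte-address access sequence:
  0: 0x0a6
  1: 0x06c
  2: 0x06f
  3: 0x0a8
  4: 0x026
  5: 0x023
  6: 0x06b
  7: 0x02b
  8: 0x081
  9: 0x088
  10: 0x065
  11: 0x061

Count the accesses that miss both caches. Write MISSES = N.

0: 0xa6 (blk 10, set 0) → MISS  vc=[]
1: 0x6c (blk 6, set 0) → MISS  vc=[10]
2: 0x6f (blk 6, set 0) → L1-HIT  vc=[10]
3: 0xa8 (blk 10, set 0) → VC-HIT  vc=[6]
4: 0x26 (blk 2, set 0) → MISS  vc=[6, 10]
5: 0x23 (blk 2, set 0) → L1-HIT  vc=[6, 10]
6: 0x6b (blk 6, set 0) → VC-HIT  vc=[2, 10]
7: 0x2b (blk 2, set 0) → VC-HIT  vc=[6, 10]
8: 0x81 (blk 8, set 0) → MISS  vc=[6, 10, 2]
9: 0x88 (blk 8, set 0) → L1-HIT  vc=[6, 10, 2]
10: 0x65 (blk 6, set 0) → VC-HIT  vc=[8, 10, 2]
11: 0x61 (blk 6, set 0) → L1-HIT  vc=[8, 10, 2]

MISSES = 4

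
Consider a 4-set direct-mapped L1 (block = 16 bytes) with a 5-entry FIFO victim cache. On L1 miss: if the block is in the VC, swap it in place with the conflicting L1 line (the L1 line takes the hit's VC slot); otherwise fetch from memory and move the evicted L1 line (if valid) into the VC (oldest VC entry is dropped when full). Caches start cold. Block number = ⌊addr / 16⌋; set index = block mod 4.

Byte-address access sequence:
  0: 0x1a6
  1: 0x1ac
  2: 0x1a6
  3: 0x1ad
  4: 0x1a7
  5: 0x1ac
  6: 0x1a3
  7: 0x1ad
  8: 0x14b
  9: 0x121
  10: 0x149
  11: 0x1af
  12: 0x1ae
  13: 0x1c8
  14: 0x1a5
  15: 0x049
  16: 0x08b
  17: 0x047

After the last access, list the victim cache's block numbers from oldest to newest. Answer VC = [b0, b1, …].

#0 0x1a6→b26/s2 MISS; vc=[]
#1 0x1ac→b26/s2 L1-HIT; vc=[]
#2 0x1a6→b26/s2 L1-HIT; vc=[]
#3 0x1ad→b26/s2 L1-HIT; vc=[]
#4 0x1a7→b26/s2 L1-HIT; vc=[]
#5 0x1ac→b26/s2 L1-HIT; vc=[]
#6 0x1a3→b26/s2 L1-HIT; vc=[]
#7 0x1ad→b26/s2 L1-HIT; vc=[]
#8 0x14b→b20/s0 MISS; vc=[]
#9 0x121→b18/s2 MISS; vc=[26]
#10 0x149→b20/s0 L1-HIT; vc=[26]
#11 0x1af→b26/s2 VC-HIT; vc=[18]
#12 0x1ae→b26/s2 L1-HIT; vc=[18]
#13 0x1c8→b28/s0 MISS; vc=[18,20]
#14 0x1a5→b26/s2 L1-HIT; vc=[18,20]
#15 0x49→b4/s0 MISS; vc=[18,20,28]
#16 0x8b→b8/s0 MISS; vc=[18,20,28,4]
#17 0x47→b4/s0 VC-HIT; vc=[18,20,28,8]

VC = [18, 20, 28, 8]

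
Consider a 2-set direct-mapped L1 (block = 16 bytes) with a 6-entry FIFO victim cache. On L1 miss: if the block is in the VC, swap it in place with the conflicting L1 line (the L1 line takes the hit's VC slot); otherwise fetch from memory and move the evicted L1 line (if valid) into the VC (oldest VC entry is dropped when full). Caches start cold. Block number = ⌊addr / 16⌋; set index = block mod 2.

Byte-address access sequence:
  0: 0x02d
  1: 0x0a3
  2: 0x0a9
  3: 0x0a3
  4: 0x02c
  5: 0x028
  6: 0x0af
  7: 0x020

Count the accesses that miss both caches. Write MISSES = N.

  [0] addr=0x2d blk=2 s=0: MISS | VC []
  [1] addr=0xa3 blk=10 s=0: MISS | VC [2]
  [2] addr=0xa9 blk=10 s=0: L1-HIT | VC [2]
  [3] addr=0xa3 blk=10 s=0: L1-HIT | VC [2]
  [4] addr=0x2c blk=2 s=0: VC-HIT | VC [10]
  [5] addr=0x28 blk=2 s=0: L1-HIT | VC [10]
  [6] addr=0xaf blk=10 s=0: VC-HIT | VC [2]
  [7] addr=0x20 blk=2 s=0: VC-HIT | VC [10]

MISSES = 2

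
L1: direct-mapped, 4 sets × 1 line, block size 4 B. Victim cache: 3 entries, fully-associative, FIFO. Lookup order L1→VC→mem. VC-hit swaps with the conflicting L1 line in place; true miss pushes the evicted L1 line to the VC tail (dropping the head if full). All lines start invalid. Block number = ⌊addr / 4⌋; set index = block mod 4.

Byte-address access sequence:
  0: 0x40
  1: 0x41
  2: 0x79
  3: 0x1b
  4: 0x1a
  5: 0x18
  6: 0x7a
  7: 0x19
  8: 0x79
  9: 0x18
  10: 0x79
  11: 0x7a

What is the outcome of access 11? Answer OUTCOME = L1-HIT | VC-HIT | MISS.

OUTCOME = L1-HIT

#0 0x40→b16/s0 MISS; vc=[]
#1 0x41→b16/s0 L1-HIT; vc=[]
#2 0x79→b30/s2 MISS; vc=[]
#3 0x1b→b6/s2 MISS; vc=[30]
#4 0x1a→b6/s2 L1-HIT; vc=[30]
#5 0x18→b6/s2 L1-HIT; vc=[30]
#6 0x7a→b30/s2 VC-HIT; vc=[6]
#7 0x19→b6/s2 VC-HIT; vc=[30]
#8 0x79→b30/s2 VC-HIT; vc=[6]
#9 0x18→b6/s2 VC-HIT; vc=[30]
#10 0x79→b30/s2 VC-HIT; vc=[6]
#11 0x7a→b30/s2 L1-HIT; vc=[6]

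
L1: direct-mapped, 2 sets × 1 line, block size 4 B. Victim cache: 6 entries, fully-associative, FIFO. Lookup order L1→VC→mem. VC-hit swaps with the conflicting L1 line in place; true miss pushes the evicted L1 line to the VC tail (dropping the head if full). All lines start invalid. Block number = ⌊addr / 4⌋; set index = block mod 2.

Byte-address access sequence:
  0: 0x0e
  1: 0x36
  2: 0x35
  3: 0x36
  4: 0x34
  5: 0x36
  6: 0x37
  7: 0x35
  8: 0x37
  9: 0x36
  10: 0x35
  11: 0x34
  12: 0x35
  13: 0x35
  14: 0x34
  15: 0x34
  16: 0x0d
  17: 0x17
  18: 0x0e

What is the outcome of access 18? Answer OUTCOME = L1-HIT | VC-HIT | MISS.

OUTCOME = VC-HIT

0: 0xe (blk 3, set 1) → MISS  vc=[]
1: 0x36 (blk 13, set 1) → MISS  vc=[3]
2: 0x35 (blk 13, set 1) → L1-HIT  vc=[3]
3: 0x36 (blk 13, set 1) → L1-HIT  vc=[3]
4: 0x34 (blk 13, set 1) → L1-HIT  vc=[3]
5: 0x36 (blk 13, set 1) → L1-HIT  vc=[3]
6: 0x37 (blk 13, set 1) → L1-HIT  vc=[3]
7: 0x35 (blk 13, set 1) → L1-HIT  vc=[3]
8: 0x37 (blk 13, set 1) → L1-HIT  vc=[3]
9: 0x36 (blk 13, set 1) → L1-HIT  vc=[3]
10: 0x35 (blk 13, set 1) → L1-HIT  vc=[3]
11: 0x34 (blk 13, set 1) → L1-HIT  vc=[3]
12: 0x35 (blk 13, set 1) → L1-HIT  vc=[3]
13: 0x35 (blk 13, set 1) → L1-HIT  vc=[3]
14: 0x34 (blk 13, set 1) → L1-HIT  vc=[3]
15: 0x34 (blk 13, set 1) → L1-HIT  vc=[3]
16: 0xd (blk 3, set 1) → VC-HIT  vc=[13]
17: 0x17 (blk 5, set 1) → MISS  vc=[13, 3]
18: 0xe (blk 3, set 1) → VC-HIT  vc=[13, 5]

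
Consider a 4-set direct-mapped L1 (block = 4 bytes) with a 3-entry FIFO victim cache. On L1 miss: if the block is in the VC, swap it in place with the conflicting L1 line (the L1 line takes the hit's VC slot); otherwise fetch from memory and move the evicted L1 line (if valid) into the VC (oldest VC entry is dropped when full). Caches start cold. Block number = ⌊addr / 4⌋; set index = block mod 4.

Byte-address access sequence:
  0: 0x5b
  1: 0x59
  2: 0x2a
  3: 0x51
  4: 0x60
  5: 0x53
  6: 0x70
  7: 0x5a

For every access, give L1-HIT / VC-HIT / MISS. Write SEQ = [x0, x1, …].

SEQ = [MISS, L1-HIT, MISS, MISS, MISS, VC-HIT, MISS, VC-HIT]

0: 0x5b (blk 22, set 2) → MISS  vc=[]
1: 0x59 (blk 22, set 2) → L1-HIT  vc=[]
2: 0x2a (blk 10, set 2) → MISS  vc=[22]
3: 0x51 (blk 20, set 0) → MISS  vc=[22]
4: 0x60 (blk 24, set 0) → MISS  vc=[22, 20]
5: 0x53 (blk 20, set 0) → VC-HIT  vc=[22, 24]
6: 0x70 (blk 28, set 0) → MISS  vc=[22, 24, 20]
7: 0x5a (blk 22, set 2) → VC-HIT  vc=[10, 24, 20]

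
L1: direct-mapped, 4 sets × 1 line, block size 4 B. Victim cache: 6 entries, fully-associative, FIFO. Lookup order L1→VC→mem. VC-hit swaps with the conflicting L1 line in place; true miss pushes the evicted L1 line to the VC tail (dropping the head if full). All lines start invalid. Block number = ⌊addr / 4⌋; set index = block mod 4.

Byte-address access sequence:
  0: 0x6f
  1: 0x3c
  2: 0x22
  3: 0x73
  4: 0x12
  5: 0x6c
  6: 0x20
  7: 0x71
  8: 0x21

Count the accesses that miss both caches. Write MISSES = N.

  [0] addr=0x6f blk=27 s=3: MISS | VC []
  [1] addr=0x3c blk=15 s=3: MISS | VC [27]
  [2] addr=0x22 blk=8 s=0: MISS | VC [27]
  [3] addr=0x73 blk=28 s=0: MISS | VC [27, 8]
  [4] addr=0x12 blk=4 s=0: MISS | VC [27, 8, 28]
  [5] addr=0x6c blk=27 s=3: VC-HIT | VC [15, 8, 28]
  [6] addr=0x20 blk=8 s=0: VC-HIT | VC [15, 4, 28]
  [7] addr=0x71 blk=28 s=0: VC-HIT | VC [15, 4, 8]
  [8] addr=0x21 blk=8 s=0: VC-HIT | VC [15, 4, 28]

MISSES = 5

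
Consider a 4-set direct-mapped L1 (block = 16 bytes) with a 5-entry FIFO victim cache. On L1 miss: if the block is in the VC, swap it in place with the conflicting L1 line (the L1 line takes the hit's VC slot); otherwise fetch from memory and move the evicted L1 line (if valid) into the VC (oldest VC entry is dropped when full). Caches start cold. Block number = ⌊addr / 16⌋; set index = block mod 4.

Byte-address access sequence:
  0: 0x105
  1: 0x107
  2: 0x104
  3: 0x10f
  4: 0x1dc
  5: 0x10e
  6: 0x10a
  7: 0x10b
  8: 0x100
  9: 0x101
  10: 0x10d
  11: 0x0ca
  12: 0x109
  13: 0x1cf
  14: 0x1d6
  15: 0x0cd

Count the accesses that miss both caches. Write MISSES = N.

MISSES = 4

  [0] addr=0x105 blk=16 s=0: MISS | VC []
  [1] addr=0x107 blk=16 s=0: L1-HIT | VC []
  [2] addr=0x104 blk=16 s=0: L1-HIT | VC []
  [3] addr=0x10f blk=16 s=0: L1-HIT | VC []
  [4] addr=0x1dc blk=29 s=1: MISS | VC []
  [5] addr=0x10e blk=16 s=0: L1-HIT | VC []
  [6] addr=0x10a blk=16 s=0: L1-HIT | VC []
  [7] addr=0x10b blk=16 s=0: L1-HIT | VC []
  [8] addr=0x100 blk=16 s=0: L1-HIT | VC []
  [9] addr=0x101 blk=16 s=0: L1-HIT | VC []
  [10] addr=0x10d blk=16 s=0: L1-HIT | VC []
  [11] addr=0xca blk=12 s=0: MISS | VC [16]
  [12] addr=0x109 blk=16 s=0: VC-HIT | VC [12]
  [13] addr=0x1cf blk=28 s=0: MISS | VC [12, 16]
  [14] addr=0x1d6 blk=29 s=1: L1-HIT | VC [12, 16]
  [15] addr=0xcd blk=12 s=0: VC-HIT | VC [28, 16]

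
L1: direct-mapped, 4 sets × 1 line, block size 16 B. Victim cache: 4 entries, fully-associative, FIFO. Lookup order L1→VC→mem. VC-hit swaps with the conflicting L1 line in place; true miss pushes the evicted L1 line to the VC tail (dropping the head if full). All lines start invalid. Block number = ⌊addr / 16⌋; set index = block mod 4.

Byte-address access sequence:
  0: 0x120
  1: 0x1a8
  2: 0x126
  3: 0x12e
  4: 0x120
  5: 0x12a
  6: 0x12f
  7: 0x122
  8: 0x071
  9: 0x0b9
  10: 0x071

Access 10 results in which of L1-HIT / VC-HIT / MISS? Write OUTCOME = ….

OUTCOME = VC-HIT

#0 0x120→b18/s2 MISS; vc=[]
#1 0x1a8→b26/s2 MISS; vc=[18]
#2 0x126→b18/s2 VC-HIT; vc=[26]
#3 0x12e→b18/s2 L1-HIT; vc=[26]
#4 0x120→b18/s2 L1-HIT; vc=[26]
#5 0x12a→b18/s2 L1-HIT; vc=[26]
#6 0x12f→b18/s2 L1-HIT; vc=[26]
#7 0x122→b18/s2 L1-HIT; vc=[26]
#8 0x71→b7/s3 MISS; vc=[26]
#9 0xb9→b11/s3 MISS; vc=[26,7]
#10 0x71→b7/s3 VC-HIT; vc=[26,11]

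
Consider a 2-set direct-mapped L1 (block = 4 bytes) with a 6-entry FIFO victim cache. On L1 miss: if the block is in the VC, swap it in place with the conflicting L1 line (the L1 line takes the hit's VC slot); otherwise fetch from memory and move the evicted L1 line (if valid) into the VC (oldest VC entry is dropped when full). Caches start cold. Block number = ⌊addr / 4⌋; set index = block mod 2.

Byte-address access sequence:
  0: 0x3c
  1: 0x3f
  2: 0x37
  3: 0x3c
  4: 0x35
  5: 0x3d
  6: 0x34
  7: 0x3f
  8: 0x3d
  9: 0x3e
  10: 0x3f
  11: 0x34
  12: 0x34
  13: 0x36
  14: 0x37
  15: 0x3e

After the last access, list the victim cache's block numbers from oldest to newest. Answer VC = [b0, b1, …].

VC = [13]

  [0] addr=0x3c blk=15 s=1: MISS | VC []
  [1] addr=0x3f blk=15 s=1: L1-HIT | VC []
  [2] addr=0x37 blk=13 s=1: MISS | VC [15]
  [3] addr=0x3c blk=15 s=1: VC-HIT | VC [13]
  [4] addr=0x35 blk=13 s=1: VC-HIT | VC [15]
  [5] addr=0x3d blk=15 s=1: VC-HIT | VC [13]
  [6] addr=0x34 blk=13 s=1: VC-HIT | VC [15]
  [7] addr=0x3f blk=15 s=1: VC-HIT | VC [13]
  [8] addr=0x3d blk=15 s=1: L1-HIT | VC [13]
  [9] addr=0x3e blk=15 s=1: L1-HIT | VC [13]
  [10] addr=0x3f blk=15 s=1: L1-HIT | VC [13]
  [11] addr=0x34 blk=13 s=1: VC-HIT | VC [15]
  [12] addr=0x34 blk=13 s=1: L1-HIT | VC [15]
  [13] addr=0x36 blk=13 s=1: L1-HIT | VC [15]
  [14] addr=0x37 blk=13 s=1: L1-HIT | VC [15]
  [15] addr=0x3e blk=15 s=1: VC-HIT | VC [13]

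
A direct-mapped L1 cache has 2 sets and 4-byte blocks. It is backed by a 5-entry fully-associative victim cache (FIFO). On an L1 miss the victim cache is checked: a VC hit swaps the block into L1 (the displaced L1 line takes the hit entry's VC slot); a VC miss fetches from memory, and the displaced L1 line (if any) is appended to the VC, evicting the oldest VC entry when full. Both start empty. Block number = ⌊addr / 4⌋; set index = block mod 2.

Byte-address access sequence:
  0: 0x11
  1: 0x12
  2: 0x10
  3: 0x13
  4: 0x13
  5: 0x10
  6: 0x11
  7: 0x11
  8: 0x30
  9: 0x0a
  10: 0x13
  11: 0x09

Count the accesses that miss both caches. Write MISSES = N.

MISSES = 3

#0 0x11→b4/s0 MISS; vc=[]
#1 0x12→b4/s0 L1-HIT; vc=[]
#2 0x10→b4/s0 L1-HIT; vc=[]
#3 0x13→b4/s0 L1-HIT; vc=[]
#4 0x13→b4/s0 L1-HIT; vc=[]
#5 0x10→b4/s0 L1-HIT; vc=[]
#6 0x11→b4/s0 L1-HIT; vc=[]
#7 0x11→b4/s0 L1-HIT; vc=[]
#8 0x30→b12/s0 MISS; vc=[4]
#9 0xa→b2/s0 MISS; vc=[4,12]
#10 0x13→b4/s0 VC-HIT; vc=[2,12]
#11 0x9→b2/s0 VC-HIT; vc=[4,12]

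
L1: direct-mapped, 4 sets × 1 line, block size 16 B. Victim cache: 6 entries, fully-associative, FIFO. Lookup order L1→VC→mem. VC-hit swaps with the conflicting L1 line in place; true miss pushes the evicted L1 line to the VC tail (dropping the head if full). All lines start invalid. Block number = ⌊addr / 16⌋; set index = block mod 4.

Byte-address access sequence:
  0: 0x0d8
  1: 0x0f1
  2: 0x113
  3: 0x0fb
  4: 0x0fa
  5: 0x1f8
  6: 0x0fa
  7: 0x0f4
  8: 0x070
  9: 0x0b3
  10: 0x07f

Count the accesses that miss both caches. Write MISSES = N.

#0 0xd8→b13/s1 MISS; vc=[]
#1 0xf1→b15/s3 MISS; vc=[]
#2 0x113→b17/s1 MISS; vc=[13]
#3 0xfb→b15/s3 L1-HIT; vc=[13]
#4 0xfa→b15/s3 L1-HIT; vc=[13]
#5 0x1f8→b31/s3 MISS; vc=[13,15]
#6 0xfa→b15/s3 VC-HIT; vc=[13,31]
#7 0xf4→b15/s3 L1-HIT; vc=[13,31]
#8 0x70→b7/s3 MISS; vc=[13,31,15]
#9 0xb3→b11/s3 MISS; vc=[13,31,15,7]
#10 0x7f→b7/s3 VC-HIT; vc=[13,31,15,11]

MISSES = 6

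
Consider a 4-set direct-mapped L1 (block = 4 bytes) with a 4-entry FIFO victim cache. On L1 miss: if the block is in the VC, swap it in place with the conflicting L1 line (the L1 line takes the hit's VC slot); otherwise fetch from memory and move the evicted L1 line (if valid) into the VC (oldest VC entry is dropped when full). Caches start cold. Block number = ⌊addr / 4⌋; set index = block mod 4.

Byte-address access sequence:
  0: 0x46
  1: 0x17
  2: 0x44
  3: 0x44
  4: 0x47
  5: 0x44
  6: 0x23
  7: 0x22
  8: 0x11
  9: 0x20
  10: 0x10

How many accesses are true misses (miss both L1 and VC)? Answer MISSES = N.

0: 0x46 (blk 17, set 1) → MISS  vc=[]
1: 0x17 (blk 5, set 1) → MISS  vc=[17]
2: 0x44 (blk 17, set 1) → VC-HIT  vc=[5]
3: 0x44 (blk 17, set 1) → L1-HIT  vc=[5]
4: 0x47 (blk 17, set 1) → L1-HIT  vc=[5]
5: 0x44 (blk 17, set 1) → L1-HIT  vc=[5]
6: 0x23 (blk 8, set 0) → MISS  vc=[5]
7: 0x22 (blk 8, set 0) → L1-HIT  vc=[5]
8: 0x11 (blk 4, set 0) → MISS  vc=[5, 8]
9: 0x20 (blk 8, set 0) → VC-HIT  vc=[5, 4]
10: 0x10 (blk 4, set 0) → VC-HIT  vc=[5, 8]

MISSES = 4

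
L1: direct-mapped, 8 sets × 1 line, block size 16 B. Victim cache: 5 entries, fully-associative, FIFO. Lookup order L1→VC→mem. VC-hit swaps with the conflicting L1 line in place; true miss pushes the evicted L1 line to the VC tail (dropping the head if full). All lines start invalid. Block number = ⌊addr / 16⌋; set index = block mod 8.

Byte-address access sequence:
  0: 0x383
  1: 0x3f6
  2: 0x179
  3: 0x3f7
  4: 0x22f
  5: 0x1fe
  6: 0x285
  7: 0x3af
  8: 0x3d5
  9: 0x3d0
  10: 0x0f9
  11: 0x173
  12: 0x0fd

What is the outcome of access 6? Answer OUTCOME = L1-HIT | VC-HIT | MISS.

  [0] addr=0x383 blk=56 s=0: MISS | VC []
  [1] addr=0x3f6 blk=63 s=7: MISS | VC []
  [2] addr=0x179 blk=23 s=7: MISS | VC [63]
  [3] addr=0x3f7 blk=63 s=7: VC-HIT | VC [23]
  [4] addr=0x22f blk=34 s=2: MISS | VC [23]
  [5] addr=0x1fe blk=31 s=7: MISS | VC [23, 63]
  [6] addr=0x285 blk=40 s=0: MISS | VC [23, 63, 56]
  [7] addr=0x3af blk=58 s=2: MISS | VC [23, 63, 56, 34]
  [8] addr=0x3d5 blk=61 s=5: MISS | VC [23, 63, 56, 34]
  [9] addr=0x3d0 blk=61 s=5: L1-HIT | VC [23, 63, 56, 34]
  [10] addr=0xf9 blk=15 s=7: MISS | VC [23, 63, 56, 34, 31]
  [11] addr=0x173 blk=23 s=7: VC-HIT | VC [15, 63, 56, 34, 31]
  [12] addr=0xfd blk=15 s=7: VC-HIT | VC [23, 63, 56, 34, 31]

OUTCOME = MISS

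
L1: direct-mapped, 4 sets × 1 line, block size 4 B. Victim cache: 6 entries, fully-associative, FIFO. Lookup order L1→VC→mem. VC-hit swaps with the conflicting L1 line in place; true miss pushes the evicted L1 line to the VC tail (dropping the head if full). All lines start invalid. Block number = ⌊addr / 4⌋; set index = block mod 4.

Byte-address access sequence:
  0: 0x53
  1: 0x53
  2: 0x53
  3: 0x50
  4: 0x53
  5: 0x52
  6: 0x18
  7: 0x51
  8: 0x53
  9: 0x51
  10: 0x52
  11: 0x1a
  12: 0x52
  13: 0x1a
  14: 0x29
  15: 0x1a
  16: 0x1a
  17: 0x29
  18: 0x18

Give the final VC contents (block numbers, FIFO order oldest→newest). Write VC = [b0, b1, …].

  [0] addr=0x53 blk=20 s=0: MISS | VC []
  [1] addr=0x53 blk=20 s=0: L1-HIT | VC []
  [2] addr=0x53 blk=20 s=0: L1-HIT | VC []
  [3] addr=0x50 blk=20 s=0: L1-HIT | VC []
  [4] addr=0x53 blk=20 s=0: L1-HIT | VC []
  [5] addr=0x52 blk=20 s=0: L1-HIT | VC []
  [6] addr=0x18 blk=6 s=2: MISS | VC []
  [7] addr=0x51 blk=20 s=0: L1-HIT | VC []
  [8] addr=0x53 blk=20 s=0: L1-HIT | VC []
  [9] addr=0x51 blk=20 s=0: L1-HIT | VC []
  [10] addr=0x52 blk=20 s=0: L1-HIT | VC []
  [11] addr=0x1a blk=6 s=2: L1-HIT | VC []
  [12] addr=0x52 blk=20 s=0: L1-HIT | VC []
  [13] addr=0x1a blk=6 s=2: L1-HIT | VC []
  [14] addr=0x29 blk=10 s=2: MISS | VC [6]
  [15] addr=0x1a blk=6 s=2: VC-HIT | VC [10]
  [16] addr=0x1a blk=6 s=2: L1-HIT | VC [10]
  [17] addr=0x29 blk=10 s=2: VC-HIT | VC [6]
  [18] addr=0x18 blk=6 s=2: VC-HIT | VC [10]

VC = [10]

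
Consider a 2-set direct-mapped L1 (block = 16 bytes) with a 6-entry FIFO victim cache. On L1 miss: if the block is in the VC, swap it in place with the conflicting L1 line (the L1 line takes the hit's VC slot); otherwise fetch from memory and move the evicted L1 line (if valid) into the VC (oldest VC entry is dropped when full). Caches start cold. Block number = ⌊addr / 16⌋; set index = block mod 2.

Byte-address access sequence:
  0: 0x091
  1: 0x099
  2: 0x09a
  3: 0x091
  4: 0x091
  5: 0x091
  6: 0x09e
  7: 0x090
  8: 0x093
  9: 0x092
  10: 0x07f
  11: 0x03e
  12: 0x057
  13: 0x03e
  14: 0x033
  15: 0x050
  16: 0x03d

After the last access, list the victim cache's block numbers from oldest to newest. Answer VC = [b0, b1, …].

VC = [9, 7, 5]

#0 0x91→b9/s1 MISS; vc=[]
#1 0x99→b9/s1 L1-HIT; vc=[]
#2 0x9a→b9/s1 L1-HIT; vc=[]
#3 0x91→b9/s1 L1-HIT; vc=[]
#4 0x91→b9/s1 L1-HIT; vc=[]
#5 0x91→b9/s1 L1-HIT; vc=[]
#6 0x9e→b9/s1 L1-HIT; vc=[]
#7 0x90→b9/s1 L1-HIT; vc=[]
#8 0x93→b9/s1 L1-HIT; vc=[]
#9 0x92→b9/s1 L1-HIT; vc=[]
#10 0x7f→b7/s1 MISS; vc=[9]
#11 0x3e→b3/s1 MISS; vc=[9,7]
#12 0x57→b5/s1 MISS; vc=[9,7,3]
#13 0x3e→b3/s1 VC-HIT; vc=[9,7,5]
#14 0x33→b3/s1 L1-HIT; vc=[9,7,5]
#15 0x50→b5/s1 VC-HIT; vc=[9,7,3]
#16 0x3d→b3/s1 VC-HIT; vc=[9,7,5]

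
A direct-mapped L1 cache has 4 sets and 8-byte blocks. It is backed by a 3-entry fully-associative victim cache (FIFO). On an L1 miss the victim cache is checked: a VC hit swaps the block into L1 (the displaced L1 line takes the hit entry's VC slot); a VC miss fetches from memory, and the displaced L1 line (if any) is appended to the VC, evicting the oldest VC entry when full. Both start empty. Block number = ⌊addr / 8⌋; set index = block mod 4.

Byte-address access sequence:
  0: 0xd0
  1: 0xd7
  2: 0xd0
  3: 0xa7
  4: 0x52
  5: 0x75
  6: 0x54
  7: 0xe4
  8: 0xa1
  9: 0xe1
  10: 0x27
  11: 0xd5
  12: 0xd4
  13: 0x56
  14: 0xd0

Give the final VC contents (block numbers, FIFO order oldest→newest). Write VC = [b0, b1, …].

VC = [20, 28, 10]

0: 0xd0 (blk 26, set 2) → MISS  vc=[]
1: 0xd7 (blk 26, set 2) → L1-HIT  vc=[]
2: 0xd0 (blk 26, set 2) → L1-HIT  vc=[]
3: 0xa7 (blk 20, set 0) → MISS  vc=[]
4: 0x52 (blk 10, set 2) → MISS  vc=[26]
5: 0x75 (blk 14, set 2) → MISS  vc=[26, 10]
6: 0x54 (blk 10, set 2) → VC-HIT  vc=[26, 14]
7: 0xe4 (blk 28, set 0) → MISS  vc=[26, 14, 20]
8: 0xa1 (blk 20, set 0) → VC-HIT  vc=[26, 14, 28]
9: 0xe1 (blk 28, set 0) → VC-HIT  vc=[26, 14, 20]
10: 0x27 (blk 4, set 0) → MISS  vc=[14, 20, 28]
11: 0xd5 (blk 26, set 2) → MISS  vc=[20, 28, 10]
12: 0xd4 (blk 26, set 2) → L1-HIT  vc=[20, 28, 10]
13: 0x56 (blk 10, set 2) → VC-HIT  vc=[20, 28, 26]
14: 0xd0 (blk 26, set 2) → VC-HIT  vc=[20, 28, 10]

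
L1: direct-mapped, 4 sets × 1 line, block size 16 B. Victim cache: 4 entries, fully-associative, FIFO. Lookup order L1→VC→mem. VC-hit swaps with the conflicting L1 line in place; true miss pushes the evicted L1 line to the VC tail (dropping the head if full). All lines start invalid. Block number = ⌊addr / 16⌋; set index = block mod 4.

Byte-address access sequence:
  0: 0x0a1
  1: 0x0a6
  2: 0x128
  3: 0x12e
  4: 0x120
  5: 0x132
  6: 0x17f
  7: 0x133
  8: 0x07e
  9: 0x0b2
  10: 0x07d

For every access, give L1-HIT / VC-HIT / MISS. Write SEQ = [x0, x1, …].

  [0] addr=0xa1 blk=10 s=2: MISS | VC []
  [1] addr=0xa6 blk=10 s=2: L1-HIT | VC []
  [2] addr=0x128 blk=18 s=2: MISS | VC [10]
  [3] addr=0x12e blk=18 s=2: L1-HIT | VC [10]
  [4] addr=0x120 blk=18 s=2: L1-HIT | VC [10]
  [5] addr=0x132 blk=19 s=3: MISS | VC [10]
  [6] addr=0x17f blk=23 s=3: MISS | VC [10, 19]
  [7] addr=0x133 blk=19 s=3: VC-HIT | VC [10, 23]
  [8] addr=0x7e blk=7 s=3: MISS | VC [10, 23, 19]
  [9] addr=0xb2 blk=11 s=3: MISS | VC [10, 23, 19, 7]
  [10] addr=0x7d blk=7 s=3: VC-HIT | VC [10, 23, 19, 11]

SEQ = [MISS, L1-HIT, MISS, L1-HIT, L1-HIT, MISS, MISS, VC-HIT, MISS, MISS, VC-HIT]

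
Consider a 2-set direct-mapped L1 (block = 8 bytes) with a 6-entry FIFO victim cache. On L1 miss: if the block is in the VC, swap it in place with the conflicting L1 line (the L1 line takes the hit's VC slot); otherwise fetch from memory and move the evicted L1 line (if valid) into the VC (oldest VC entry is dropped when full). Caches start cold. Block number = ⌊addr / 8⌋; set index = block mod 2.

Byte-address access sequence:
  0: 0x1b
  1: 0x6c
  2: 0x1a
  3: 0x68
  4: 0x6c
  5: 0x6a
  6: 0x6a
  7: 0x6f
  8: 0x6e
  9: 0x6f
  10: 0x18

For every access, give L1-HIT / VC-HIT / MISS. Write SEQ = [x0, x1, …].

SEQ = [MISS, MISS, VC-HIT, VC-HIT, L1-HIT, L1-HIT, L1-HIT, L1-HIT, L1-HIT, L1-HIT, VC-HIT]

  [0] addr=0x1b blk=3 s=1: MISS | VC []
  [1] addr=0x6c blk=13 s=1: MISS | VC [3]
  [2] addr=0x1a blk=3 s=1: VC-HIT | VC [13]
  [3] addr=0x68 blk=13 s=1: VC-HIT | VC [3]
  [4] addr=0x6c blk=13 s=1: L1-HIT | VC [3]
  [5] addr=0x6a blk=13 s=1: L1-HIT | VC [3]
  [6] addr=0x6a blk=13 s=1: L1-HIT | VC [3]
  [7] addr=0x6f blk=13 s=1: L1-HIT | VC [3]
  [8] addr=0x6e blk=13 s=1: L1-HIT | VC [3]
  [9] addr=0x6f blk=13 s=1: L1-HIT | VC [3]
  [10] addr=0x18 blk=3 s=1: VC-HIT | VC [13]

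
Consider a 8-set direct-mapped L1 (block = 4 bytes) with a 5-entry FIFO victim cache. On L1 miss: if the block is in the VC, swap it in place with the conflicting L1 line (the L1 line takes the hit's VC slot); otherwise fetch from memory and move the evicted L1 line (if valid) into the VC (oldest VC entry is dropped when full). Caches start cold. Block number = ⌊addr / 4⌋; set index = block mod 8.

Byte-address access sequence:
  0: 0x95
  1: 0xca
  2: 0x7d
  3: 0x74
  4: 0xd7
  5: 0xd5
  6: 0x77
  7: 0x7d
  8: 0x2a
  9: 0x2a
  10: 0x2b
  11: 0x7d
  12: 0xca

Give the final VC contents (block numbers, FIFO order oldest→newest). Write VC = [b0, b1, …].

VC = [37, 53, 10]

#0 0x95→b37/s5 MISS; vc=[]
#1 0xca→b50/s2 MISS; vc=[]
#2 0x7d→b31/s7 MISS; vc=[]
#3 0x74→b29/s5 MISS; vc=[37]
#4 0xd7→b53/s5 MISS; vc=[37,29]
#5 0xd5→b53/s5 L1-HIT; vc=[37,29]
#6 0x77→b29/s5 VC-HIT; vc=[37,53]
#7 0x7d→b31/s7 L1-HIT; vc=[37,53]
#8 0x2a→b10/s2 MISS; vc=[37,53,50]
#9 0x2a→b10/s2 L1-HIT; vc=[37,53,50]
#10 0x2b→b10/s2 L1-HIT; vc=[37,53,50]
#11 0x7d→b31/s7 L1-HIT; vc=[37,53,50]
#12 0xca→b50/s2 VC-HIT; vc=[37,53,10]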